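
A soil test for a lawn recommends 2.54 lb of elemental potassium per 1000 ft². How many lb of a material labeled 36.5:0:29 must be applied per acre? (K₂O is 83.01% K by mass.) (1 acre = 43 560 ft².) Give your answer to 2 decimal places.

As K₂O: 2.54 / 0.8301 = 3.05987 lb per 1000 ft².
Product per 1000 ft² = 3.05987 / 29% = 10.5513 lb.
Convert to per acre: 10.5513 × 43.56 = 459.614 lb.

459.61 lb of product per acre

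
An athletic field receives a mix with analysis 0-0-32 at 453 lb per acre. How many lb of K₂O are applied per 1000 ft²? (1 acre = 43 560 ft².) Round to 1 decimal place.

3.3 lb K₂O per thousand sq ft

K₂O per acre = 453 × 32% = 144.96 lb.
Convert to per 1000 ft²: 144.96 × 0.0229568 = 3.32782 lb.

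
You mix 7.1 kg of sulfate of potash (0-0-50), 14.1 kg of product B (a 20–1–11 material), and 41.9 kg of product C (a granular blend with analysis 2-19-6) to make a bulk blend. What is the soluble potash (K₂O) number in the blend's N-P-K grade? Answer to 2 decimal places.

Total mass = 7.1 + 14.1 + 41.9 = 63.1 kg.
K₂O mass = 50%×7.1 + 11%×14.1 + 6%×41.9 = 7.615 kg.
% K₂O = 7.615 / 63.1 = 12.0681%.

12.07% K₂O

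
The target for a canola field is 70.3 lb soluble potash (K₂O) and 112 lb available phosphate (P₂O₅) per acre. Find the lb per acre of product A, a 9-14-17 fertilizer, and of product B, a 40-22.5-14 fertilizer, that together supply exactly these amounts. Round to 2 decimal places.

Per-acre balance (a = product A, b = product B):
K₂O: 0.17·a + 0.14·b = 70.3
P₂O₅: 0.14·a + 0.225·b = 112
Eliminate a: (row1) − 0.17/0.14·(row2) → -0.133214·b = -65.7, so b = 493.1903.
Back-substitute: a = (70.3 − 0.14·493.1903) / 0.17 = 7.37265.

7.37 lb product A, 493.19 lb product B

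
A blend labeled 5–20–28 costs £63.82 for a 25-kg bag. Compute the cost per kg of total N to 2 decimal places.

N in bag = 25 × 5% = 1.25 kg.
Cost per kg N = £63.82 / 1.25 = £51.0560.

£51.06 per kg N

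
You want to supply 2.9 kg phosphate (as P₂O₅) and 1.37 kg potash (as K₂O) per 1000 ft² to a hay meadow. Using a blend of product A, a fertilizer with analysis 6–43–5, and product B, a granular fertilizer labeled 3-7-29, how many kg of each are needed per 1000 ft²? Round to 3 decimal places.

With a, b = kg per 1000 ft² of product A and product B:
P₂O₅: 0.43·a + 0.07·b = 2.9
K₂O: 0.05·a + 0.29·b = 1.37
Eliminate b: (row1) − 0.07/0.29·(row2) → 0.417931·a = 2.56931, so a = 6.14769.
Then b = (1.37 − 0.05·6.14769) / 0.29 = 3.66419.

6.148 kg product A, 3.664 kg product B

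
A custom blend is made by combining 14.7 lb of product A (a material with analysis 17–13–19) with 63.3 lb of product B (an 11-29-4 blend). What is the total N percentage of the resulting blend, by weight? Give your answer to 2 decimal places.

Total mass = 14.7 + 63.3 = 78 lb.
N mass = 17%×14.7 + 11%×63.3 = 9.462 lb.
% N = 9.462 / 78 = 12.1308%.

12.13% N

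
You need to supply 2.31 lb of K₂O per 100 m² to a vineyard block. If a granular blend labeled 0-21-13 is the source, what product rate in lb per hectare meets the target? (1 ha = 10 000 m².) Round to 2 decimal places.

1776.92 lb of product per hectare

Product per 100 m² = 2.31 / 13% = 17.7692 lb.
Convert to per hectare: 17.7692 × 100 = 1776.923 lb.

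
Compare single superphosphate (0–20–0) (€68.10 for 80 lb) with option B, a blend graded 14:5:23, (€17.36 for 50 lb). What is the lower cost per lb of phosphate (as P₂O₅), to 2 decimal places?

single superphosphate: P₂O₅ per bag = 80 × 20% = 16 lb; cost = 68.10 / 16 = €4.2562/lb P₂O₅.
option B: P₂O₅ per bag = 50 × 5% = 2.5 lb; cost = 17.36 / 2.5 = €6.9440/lb P₂O₅.
single superphosphate is cheaper.

€4.26 per lb P₂O₅ (single superphosphate)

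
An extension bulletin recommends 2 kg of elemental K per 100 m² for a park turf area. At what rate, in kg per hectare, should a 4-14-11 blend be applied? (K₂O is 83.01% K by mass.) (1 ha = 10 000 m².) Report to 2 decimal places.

As K₂O: 2 / 0.8301 = 2.40935 kg per 100 m².
Product per 100 m² = 2.40935 / 11% = 21.9032 kg.
Convert to per hectare: 21.9032 × 100 = 2190.317 kg.

2190.32 kg of product per hectare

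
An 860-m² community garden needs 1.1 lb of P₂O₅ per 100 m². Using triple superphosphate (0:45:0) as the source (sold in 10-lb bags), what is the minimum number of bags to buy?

Product per 100 m² = 1.1 / 45% = 2.44444 lb.
Total product = 2.44444 × 860 / 100 = 21.0222 lb.
Bags = ⌈21.0222 / 10⌉ = 3.

3 bags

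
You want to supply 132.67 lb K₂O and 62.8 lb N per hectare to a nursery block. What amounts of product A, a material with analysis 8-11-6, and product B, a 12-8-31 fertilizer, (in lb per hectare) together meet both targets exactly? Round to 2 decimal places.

Let a = lb of product A, b = lb of product B (per hectare).
K₂O: 0.06·a + 0.31·b = 132.67
N: 0.08·a + 0.12·b = 62.8
Eliminate b: (row1) − 0.31/0.12·(row2) → -0.146667·a = -29.5633, so a = 201.568.
Then b = (62.8 − 0.08·201.568) / 0.12 = 388.9545.

201.57 lb product A, 388.95 lb product B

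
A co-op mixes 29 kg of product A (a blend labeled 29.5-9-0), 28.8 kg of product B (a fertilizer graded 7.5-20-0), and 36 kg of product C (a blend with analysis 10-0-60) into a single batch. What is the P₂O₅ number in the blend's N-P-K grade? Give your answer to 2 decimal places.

8.92% P₂O₅

Total mass = 29 + 28.8 + 36 = 93.8 kg.
P₂O₅ mass = 9%×29 + 20%×28.8 + 0%×36 = 8.37 kg.
% P₂O₅ = 8.37 / 93.8 = 8.92324%.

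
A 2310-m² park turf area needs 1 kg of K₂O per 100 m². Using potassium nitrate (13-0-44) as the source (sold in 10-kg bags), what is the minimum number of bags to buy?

Product per 100 m² = 1 / 44% = 2.27273 kg.
Total product = 2.27273 × 2310 / 100 = 52.5 kg.
Bags = ⌈52.5 / 10⌉ = 6.

6 bags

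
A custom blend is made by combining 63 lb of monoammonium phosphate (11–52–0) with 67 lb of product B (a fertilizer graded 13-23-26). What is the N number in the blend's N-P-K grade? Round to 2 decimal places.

Total mass = 63 + 67 = 130 lb.
N mass = 11%×63 + 13%×67 = 15.64 lb.
% N = 15.64 / 130 = 12.0308%.

12.03% N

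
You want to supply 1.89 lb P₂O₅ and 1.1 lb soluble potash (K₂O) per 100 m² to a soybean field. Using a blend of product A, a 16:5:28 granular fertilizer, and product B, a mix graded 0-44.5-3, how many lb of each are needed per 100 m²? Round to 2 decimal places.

3.52 lb product A, 3.85 lb product B

Per-100 m² balance (a = product A, b = product B):
P₂O₅: 0.05·a + 0.445·b = 1.89
K₂O: 0.28·a + 0.03·b = 1.1
Solving simultaneously: a = 3.51584, b = 3.85215.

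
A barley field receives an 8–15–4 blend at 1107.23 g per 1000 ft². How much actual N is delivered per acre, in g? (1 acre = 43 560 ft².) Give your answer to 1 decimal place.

nitrogen per 1000 ft² = 1107.23 × 8% = 88.5784 g.
Convert to per acre: 88.5784 × 43.56 = 3858.48 g.

3858.5 g N per acre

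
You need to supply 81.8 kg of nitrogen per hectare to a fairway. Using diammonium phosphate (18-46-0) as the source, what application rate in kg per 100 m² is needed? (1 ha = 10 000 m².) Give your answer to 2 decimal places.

4.54 kg of product per hundred sq m

Product per hectare = 81.8 / 18% = 454.444 kg.
Convert to per 100 m²: 454.444 × 0.01 = 4.54444 kg.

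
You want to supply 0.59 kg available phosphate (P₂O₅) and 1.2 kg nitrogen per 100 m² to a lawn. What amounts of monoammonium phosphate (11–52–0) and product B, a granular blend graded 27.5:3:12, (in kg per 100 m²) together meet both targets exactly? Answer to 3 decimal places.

0.904 kg monoammonium phosphate, 4.002 kg product B

With a, b = kg per 100 m² of monoammonium phosphate and product B:
P₂O₅: 0.52·a + 0.03·b = 0.59
N: 0.11·a + 0.275·b = 1.2
Eliminate a: (row1) − 0.52/0.11·(row2) → -1.27·b = -5.08273, so b = 4.00215.
Back-substitute: a = (0.59 − 0.03·4.00215) / 0.52 = 0.903722.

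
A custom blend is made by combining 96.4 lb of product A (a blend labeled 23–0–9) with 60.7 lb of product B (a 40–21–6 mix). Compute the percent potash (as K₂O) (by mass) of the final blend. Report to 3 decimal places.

7.841% K₂O

Total mass = 96.4 + 60.7 = 157.1 lb.
K₂O mass = 9%×96.4 + 6%×60.7 = 12.318 lb.
% K₂O = 12.318 / 157.1 = 7.84087%.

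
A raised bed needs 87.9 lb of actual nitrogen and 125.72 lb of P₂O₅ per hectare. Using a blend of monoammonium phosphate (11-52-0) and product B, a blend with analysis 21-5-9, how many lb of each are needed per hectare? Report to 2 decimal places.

With a, b = lb per hectare of monoammonium phosphate and product B:
N: 0.11·a + 0.21·b = 87.9
P₂O₅: 0.52·a + 0.05·b = 125.72
Solving simultaneously: a = 212.2102, b = 307.414.

212.21 lb monoammonium phosphate, 307.41 lb product B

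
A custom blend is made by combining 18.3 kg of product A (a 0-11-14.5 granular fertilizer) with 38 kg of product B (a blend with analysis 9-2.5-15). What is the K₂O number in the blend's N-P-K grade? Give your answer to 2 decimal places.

14.84% K₂O

Total mass = 18.3 + 38 = 56.3 kg.
K₂O mass = 14.5%×18.3 + 15%×38 = 8.3535 kg.
% K₂O = 8.3535 / 56.3 = 14.8375%.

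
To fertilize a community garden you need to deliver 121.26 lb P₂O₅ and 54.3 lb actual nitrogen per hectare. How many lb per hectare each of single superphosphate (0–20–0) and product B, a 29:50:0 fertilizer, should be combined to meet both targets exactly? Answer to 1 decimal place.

Let a = lb of single superphosphate, b = lb of product B (per hectare).
P₂O₅: 0.2·a + 0.5·b = 121.26
N: 0·a + 0.29·b = 54.3
Solving simultaneously: a = 138.197, b = 187.241.

138.2 lb single superphosphate, 187.2 lb product B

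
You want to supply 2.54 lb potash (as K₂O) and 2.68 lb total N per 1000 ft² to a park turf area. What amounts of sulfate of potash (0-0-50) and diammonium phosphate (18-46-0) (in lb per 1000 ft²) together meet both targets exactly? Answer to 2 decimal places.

Per-1000 ft² balance (a = sulfate of potash, b = diammonium phosphate):
K₂O: 0.5·a + 0·b = 2.54
N: 0·a + 0.18·b = 2.68
Solving simultaneously: a = 5.08, b = 14.8889.

5.08 lb sulfate of potash, 14.89 lb diammonium phosphate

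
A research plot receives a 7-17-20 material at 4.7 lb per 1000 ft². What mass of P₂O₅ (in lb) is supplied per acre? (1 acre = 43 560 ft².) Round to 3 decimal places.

P₂O₅ per 1000 ft² = 4.7 × 17% = 0.799 lb.
Convert to per acre: 0.799 × 43.56 = 34.8044 lb.

34.804 lb P₂O₅ per acre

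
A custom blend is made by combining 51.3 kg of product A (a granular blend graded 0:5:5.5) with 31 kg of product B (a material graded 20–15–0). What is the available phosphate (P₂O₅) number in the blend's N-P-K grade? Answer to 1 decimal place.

Total mass = 51.3 + 31 = 82.3 kg.
P₂O₅ mass = 5%×51.3 + 15%×31 = 7.215 kg.
% P₂O₅ = 7.215 / 82.3 = 8.76671%.

8.8% P₂O₅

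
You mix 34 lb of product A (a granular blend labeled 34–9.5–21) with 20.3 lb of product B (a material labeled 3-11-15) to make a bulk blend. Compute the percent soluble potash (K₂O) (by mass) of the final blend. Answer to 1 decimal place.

18.8% K₂O

Total mass = 34 + 20.3 = 54.3 lb.
K₂O mass = 21%×34 + 15%×20.3 = 10.185 lb.
% K₂O = 10.185 / 54.3 = 18.7569%.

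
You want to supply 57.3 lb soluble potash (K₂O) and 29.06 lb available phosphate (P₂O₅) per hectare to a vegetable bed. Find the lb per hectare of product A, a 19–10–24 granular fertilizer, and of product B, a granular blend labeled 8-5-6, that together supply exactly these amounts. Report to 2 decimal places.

186.90 lb product A, 207.40 lb product B

With a, b = lb per hectare of product A and product B:
K₂O: 0.24·a + 0.06·b = 57.3
P₂O₅: 0.1·a + 0.05·b = 29.06
Eliminate b: (row1) − 0.06/0.05·(row2) → 0.12·a = 22.428, so a = 186.9.
Then b = (29.06 − 0.1·186.9) / 0.05 = 207.4.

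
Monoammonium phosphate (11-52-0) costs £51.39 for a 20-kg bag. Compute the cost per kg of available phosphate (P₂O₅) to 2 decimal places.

P₂O₅ in bag = 20 × 52% = 10.4 kg.
Cost per kg P₂O₅ = £51.39 / 10.4 = £4.9413.

£4.94 per kg P₂O₅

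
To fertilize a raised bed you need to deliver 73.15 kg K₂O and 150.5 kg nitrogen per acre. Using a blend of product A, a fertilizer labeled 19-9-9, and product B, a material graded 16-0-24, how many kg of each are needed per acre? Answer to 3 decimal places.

782.564 kg product A, 11.330 kg product B

Let a = kg of product A, b = kg of product B (per acre).
K₂O: 0.09·a + 0.24·b = 73.15
N: 0.19·a + 0.16·b = 150.5
Eliminate a: (row1) − 0.09/0.19·(row2) → 0.164211·b = 1.86053, so b = 11.3301.
Back-substitute: a = (73.15 − 0.24·11.3301) / 0.09 = 782.5641.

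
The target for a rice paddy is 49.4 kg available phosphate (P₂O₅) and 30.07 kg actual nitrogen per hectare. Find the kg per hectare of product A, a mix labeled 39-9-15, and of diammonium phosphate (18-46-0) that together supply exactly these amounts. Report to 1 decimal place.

30.3 kg product A, 101.5 kg diammonium phosphate

Let a = kg of product A, b = kg of diammonium phosphate (per hectare).
P₂O₅: 0.09·a + 0.46·b = 49.4
N: 0.39·a + 0.18·b = 30.07
Eliminate b: (row1) − 0.46/0.18·(row2) → -0.906667·a = -27.4456, so a = 30.2708.
Then b = (30.07 − 0.39·30.2708) / 0.18 = 101.469.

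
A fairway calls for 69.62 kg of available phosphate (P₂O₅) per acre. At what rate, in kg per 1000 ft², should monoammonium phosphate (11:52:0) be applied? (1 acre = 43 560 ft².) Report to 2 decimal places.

3.07 kg of product per thousand sq ft

Product per acre = 69.62 / 52% = 133.885 kg.
Convert to per 1000 ft²: 133.885 × 0.0229568 = 3.07357 kg.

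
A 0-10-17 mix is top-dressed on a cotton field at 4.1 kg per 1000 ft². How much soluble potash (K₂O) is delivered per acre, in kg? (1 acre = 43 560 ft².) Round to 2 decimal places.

K₂O per 1000 ft² = 4.1 × 17% = 0.697 kg.
Convert to per acre: 0.697 × 43.56 = 30.3613 kg.

30.36 kg K₂O per acre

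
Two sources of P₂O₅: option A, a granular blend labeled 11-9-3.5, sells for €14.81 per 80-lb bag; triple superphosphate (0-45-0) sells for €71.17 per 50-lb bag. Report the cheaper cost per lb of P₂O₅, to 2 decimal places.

option A: P₂O₅ per bag = 80 × 9% = 7.2 lb; cost = 14.81 / 7.2 = €2.0569/lb P₂O₅.
triple superphosphate: P₂O₅ per bag = 50 × 45% = 22.5 lb; cost = 71.17 / 22.5 = €3.1631/lb P₂O₅.
option A is cheaper.

€2.06 per lb P₂O₅ (option A)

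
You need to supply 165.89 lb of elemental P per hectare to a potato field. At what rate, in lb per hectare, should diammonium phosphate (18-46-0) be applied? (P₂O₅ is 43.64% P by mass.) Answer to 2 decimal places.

826.38 lb of product per hectare

As P₂O₅: 165.89 / 0.4364 = 380.133 lb per hectare.
Product per hectare = 380.133 / 46% = 826.376 lb.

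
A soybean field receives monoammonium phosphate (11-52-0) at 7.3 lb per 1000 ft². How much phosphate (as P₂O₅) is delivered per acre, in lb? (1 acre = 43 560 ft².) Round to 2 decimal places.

165.35 lb P₂O₅ per acre

P₂O₅ per 1000 ft² = 7.3 × 52% = 3.796 lb.
Convert to per acre: 3.796 × 43.56 = 165.354 lb.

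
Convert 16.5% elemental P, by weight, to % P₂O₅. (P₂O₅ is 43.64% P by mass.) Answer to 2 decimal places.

%P₂O₅ = 16.5 / 0.4364 = 37.8093%.

37.81% P₂O₅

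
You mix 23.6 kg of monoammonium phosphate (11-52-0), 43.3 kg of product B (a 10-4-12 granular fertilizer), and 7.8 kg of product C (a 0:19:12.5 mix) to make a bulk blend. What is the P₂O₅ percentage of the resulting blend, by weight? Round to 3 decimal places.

20.731% P₂O₅

Total mass = 23.6 + 43.3 + 7.8 = 74.7 kg.
P₂O₅ mass = 52%×23.6 + 4%×43.3 + 19%×7.8 = 15.486 kg.
% P₂O₅ = 15.486 / 74.7 = 20.7309%.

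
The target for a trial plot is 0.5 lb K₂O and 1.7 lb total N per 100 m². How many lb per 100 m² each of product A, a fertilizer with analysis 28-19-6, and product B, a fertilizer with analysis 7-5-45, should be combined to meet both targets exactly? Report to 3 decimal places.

Let a = lb of product A, b = lb of product B (per 100 m²).
K₂O: 0.06·a + 0.45·b = 0.5
N: 0.28·a + 0.07·b = 1.7
From row1: a = (0.5 − 0.45·b) / 0.06.
Into row2: 0.28·(0.5 − 0.45·b)/0.06 + 0.07·b = 1.7 → b = 0.311987, a = 5.99343.

5.993 lb product A, 0.312 lb product B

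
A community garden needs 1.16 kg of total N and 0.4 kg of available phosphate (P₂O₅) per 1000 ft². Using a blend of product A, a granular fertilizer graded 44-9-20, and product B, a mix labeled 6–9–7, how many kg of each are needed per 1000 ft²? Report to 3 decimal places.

Per-1000 ft² balance (a = product A, b = product B):
N: 0.44·a + 0.06·b = 1.16
P₂O₅: 0.09·a + 0.09·b = 0.4
From row1: a = (1.16 − 0.06·b) / 0.44.
Into row2: 0.09·(1.16 − 0.06·b)/0.44 + 0.09·b = 0.4 → b = 2.09357, a = 2.35088.

2.351 kg product A, 2.094 kg product B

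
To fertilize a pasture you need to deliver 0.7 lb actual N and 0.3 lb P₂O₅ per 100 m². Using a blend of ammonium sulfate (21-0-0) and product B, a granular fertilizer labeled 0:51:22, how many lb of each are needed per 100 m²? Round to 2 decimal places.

3.33 lb ammonium sulfate, 0.59 lb product B

Let a = lb of ammonium sulfate, b = lb of product B (per 100 m²).
N: 0.21·a + 0·b = 0.7
P₂O₅: 0·a + 0.51·b = 0.3
Solving simultaneously: a = 3.33333, b = 0.588235.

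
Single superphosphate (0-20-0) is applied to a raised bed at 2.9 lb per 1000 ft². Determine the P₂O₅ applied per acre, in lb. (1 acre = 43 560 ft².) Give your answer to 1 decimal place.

P₂O₅ per 1000 ft² = 2.9 × 20% = 0.58 lb.
Convert to per acre: 0.58 × 43.56 = 25.2648 lb.

25.3 lb P₂O₅ per acre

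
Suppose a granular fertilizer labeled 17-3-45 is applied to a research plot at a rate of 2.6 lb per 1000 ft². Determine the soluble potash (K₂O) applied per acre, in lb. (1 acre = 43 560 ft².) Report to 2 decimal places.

50.97 lb K₂O per acre

K₂O per 1000 ft² = 2.6 × 45% = 1.17 lb.
Convert to per acre: 1.17 × 43.56 = 50.9652 lb.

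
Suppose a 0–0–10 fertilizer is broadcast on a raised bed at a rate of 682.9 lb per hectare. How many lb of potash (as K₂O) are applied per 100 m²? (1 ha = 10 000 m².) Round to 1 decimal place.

K₂O per hectare = 682.9 × 10% = 68.29 lb.
Convert to per 100 m²: 68.29 × 0.01 = 0.6829 lb.

0.7 lb K₂O per hundred sq m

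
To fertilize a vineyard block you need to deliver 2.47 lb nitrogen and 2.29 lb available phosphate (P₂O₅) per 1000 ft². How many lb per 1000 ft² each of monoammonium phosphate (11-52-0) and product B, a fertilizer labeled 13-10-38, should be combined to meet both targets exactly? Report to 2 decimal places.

0.90 lb monoammonium phosphate, 18.24 lb product B

Let a = lb of monoammonium phosphate, b = lb of product B (per 1000 ft²).
N: 0.11·a + 0.13·b = 2.47
P₂O₅: 0.52·a + 0.1·b = 2.29
Eliminate b: (row1) − 0.13/0.1·(row2) → -0.566·a = -0.507, so a = 0.89576.
Then b = (2.29 − 0.52·0.89576) / 0.1 = 18.242.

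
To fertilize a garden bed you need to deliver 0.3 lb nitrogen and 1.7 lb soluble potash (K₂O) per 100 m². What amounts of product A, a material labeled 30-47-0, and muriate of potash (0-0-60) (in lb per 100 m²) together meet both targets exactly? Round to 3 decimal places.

Let a = lb of product A, b = lb of muriate of potash (per 100 m²).
N: 0.3·a + 0·b = 0.3
K₂O: 0·a + 0.6·b = 1.7
Solving simultaneously: a = 1, b = 2.83333.

1.000 lb product A, 2.833 lb muriate of potash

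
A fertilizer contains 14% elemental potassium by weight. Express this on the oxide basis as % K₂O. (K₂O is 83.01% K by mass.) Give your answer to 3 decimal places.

%K₂O = 14 / 0.8301 = 16.8654%.

16.865% K₂O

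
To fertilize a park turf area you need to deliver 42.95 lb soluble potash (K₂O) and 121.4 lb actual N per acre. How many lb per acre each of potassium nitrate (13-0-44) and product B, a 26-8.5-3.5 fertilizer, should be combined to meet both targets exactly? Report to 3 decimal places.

62.977 lb potassium nitrate, 435.435 lb product B

With a, b = lb per acre of potassium nitrate and product B:
K₂O: 0.44·a + 0.035·b = 42.95
N: 0.13·a + 0.26·b = 121.4
Solving simultaneously: a = 62.9768, b = 435.4347.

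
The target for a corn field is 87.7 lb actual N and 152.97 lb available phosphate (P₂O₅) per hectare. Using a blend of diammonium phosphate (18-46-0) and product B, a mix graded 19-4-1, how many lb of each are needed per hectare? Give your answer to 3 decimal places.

318.657 lb diammonium phosphate, 159.693 lb product B

With a, b = lb per hectare of diammonium phosphate and product B:
N: 0.18·a + 0.19·b = 87.7
P₂O₅: 0.46·a + 0.04·b = 152.97
Solving simultaneously: a = 318.6571, b = 159.6933.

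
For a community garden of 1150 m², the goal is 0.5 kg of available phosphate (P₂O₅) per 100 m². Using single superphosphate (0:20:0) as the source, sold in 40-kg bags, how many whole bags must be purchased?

Product per 100 m² = 0.5 / 20% = 2.5 kg.
Total product = 2.5 × 1150 / 100 = 28.75 kg.
Bags = ⌈28.75 / 40⌉ = 1.

1 bags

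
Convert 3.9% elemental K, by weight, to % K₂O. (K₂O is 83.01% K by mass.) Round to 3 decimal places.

%K₂O = 3.9 / 0.8301 = 4.69823%.

4.698% K₂O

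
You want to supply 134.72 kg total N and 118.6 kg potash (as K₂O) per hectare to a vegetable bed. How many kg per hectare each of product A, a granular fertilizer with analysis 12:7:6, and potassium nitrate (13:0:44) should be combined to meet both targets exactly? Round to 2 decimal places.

Let a = kg of product A, b = kg of potassium nitrate (per hectare).
N: 0.12·a + 0.13·b = 134.72
K₂O: 0.06·a + 0.44·b = 118.6
Eliminate b: (row1) − 0.13/0.44·(row2) → 0.102273·a = 99.6791, so a = 974.64.
Then b = (118.6 − 0.06·974.64) / 0.44 = 136.64.

974.64 kg product A, 136.64 kg potassium nitrate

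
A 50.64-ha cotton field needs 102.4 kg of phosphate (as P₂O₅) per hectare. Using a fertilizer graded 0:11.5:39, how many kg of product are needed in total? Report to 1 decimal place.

45091.6 kg

Product per hectare = 102.4 / 11.5% = 890.435 kg.
Total product = 890.435 × 50.64 = 45091.62 kg.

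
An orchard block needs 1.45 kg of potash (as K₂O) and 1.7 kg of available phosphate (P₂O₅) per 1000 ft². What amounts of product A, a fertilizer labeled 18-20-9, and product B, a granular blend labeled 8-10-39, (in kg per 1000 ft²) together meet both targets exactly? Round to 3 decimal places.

With a, b = kg per 1000 ft² of product A and product B:
K₂O: 0.09·a + 0.39·b = 1.45
P₂O₅: 0.2·a + 0.1·b = 1.7
Eliminate b: (row1) − 0.39/0.1·(row2) → -0.69·a = -5.18, so a = 7.50725.
Then b = (1.7 − 0.2·7.50725) / 0.1 = 1.98551.

7.507 kg product A, 1.986 kg product B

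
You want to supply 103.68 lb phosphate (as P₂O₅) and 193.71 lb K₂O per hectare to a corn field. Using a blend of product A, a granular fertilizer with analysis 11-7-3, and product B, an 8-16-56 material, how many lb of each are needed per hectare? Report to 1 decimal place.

Per-hectare balance (a = product A, b = product B):
P₂O₅: 0.07·a + 0.16·b = 103.68
K₂O: 0.03·a + 0.56·b = 193.71
Eliminate a: (row1) − 0.07/0.03·(row2) → -1.14667·b = -348.31, so b = 303.759.
Back-substitute: a = (103.68 − 0.16·303.759) / 0.07 = 786.837.

786.8 lb product A, 303.8 lb product B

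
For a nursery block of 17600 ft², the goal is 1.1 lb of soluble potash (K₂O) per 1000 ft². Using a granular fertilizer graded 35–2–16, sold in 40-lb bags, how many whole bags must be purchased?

Product per 1000 ft² = 1.1 / 16% = 6.875 lb.
Total product = 6.875 × 17600 / 1000 = 121 lb.
Bags = ⌈121 / 40⌉ = 4.

4 bags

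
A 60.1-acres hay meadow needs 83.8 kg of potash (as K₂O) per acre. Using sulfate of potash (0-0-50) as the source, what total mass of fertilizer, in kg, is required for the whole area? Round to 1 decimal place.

Product per acre = 83.8 / 50% = 167.6 kg.
Total product = 167.6 × 60.1 = 10072.76 kg.

10072.8 kg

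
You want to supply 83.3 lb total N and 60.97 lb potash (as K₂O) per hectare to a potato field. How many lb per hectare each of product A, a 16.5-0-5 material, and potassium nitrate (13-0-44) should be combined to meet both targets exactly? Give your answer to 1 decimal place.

Per-hectare balance (a = product A, b = potassium nitrate):
N: 0.165·a + 0.13·b = 83.3
K₂O: 0.05·a + 0.44·b = 60.97
Eliminate a: (row1) − 0.165/0.05·(row2) → -1.322·b = -117.901, so b = 89.1838.
Back-substitute: a = (83.3 − 0.13·89.1838) / 0.165 = 434.582.

434.6 lb product A, 89.2 lb potassium nitrate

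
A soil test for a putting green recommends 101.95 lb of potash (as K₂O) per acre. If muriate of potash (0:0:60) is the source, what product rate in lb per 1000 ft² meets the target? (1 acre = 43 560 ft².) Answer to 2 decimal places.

3.90 lb of product per thousand sq ft

Product per acre = 101.95 / 60% = 169.917 lb.
Convert to per 1000 ft²: 169.917 × 0.0229568 = 3.90075 lb.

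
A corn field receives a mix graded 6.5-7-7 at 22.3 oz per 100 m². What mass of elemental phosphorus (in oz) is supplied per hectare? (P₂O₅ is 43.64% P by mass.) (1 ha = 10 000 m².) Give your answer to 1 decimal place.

P₂O₅ per 100 m² = 22.3 × 7% = 1.561 oz.
Elemental P = 1.561 × 0.4364 = 0.68122 oz per 100 m².
Convert to per hectare: 0.68122 × 100 = 68.122 oz.

68.1 oz P per hectare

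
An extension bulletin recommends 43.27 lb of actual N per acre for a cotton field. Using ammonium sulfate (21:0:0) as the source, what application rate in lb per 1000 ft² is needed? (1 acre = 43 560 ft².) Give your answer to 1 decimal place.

4.7 lb of product per thousand sq ft

Product per acre = 43.27 / 21% = 206.048 lb.
Convert to per 1000 ft²: 206.048 × 0.0229568 = 4.7302 lb.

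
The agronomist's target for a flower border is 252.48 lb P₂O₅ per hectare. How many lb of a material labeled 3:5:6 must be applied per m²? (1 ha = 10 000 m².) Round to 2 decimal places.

Product per hectare = 252.48 / 5% = 5049.6 lb.
Convert to per m²: 5049.6 × 0.0001 = 0.50496 lb.

0.50 lb of product per sq m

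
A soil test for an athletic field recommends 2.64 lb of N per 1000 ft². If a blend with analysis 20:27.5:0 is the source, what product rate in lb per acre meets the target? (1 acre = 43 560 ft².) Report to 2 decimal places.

574.99 lb of product per acre

Product per 1000 ft² = 2.64 / 20% = 13.2 lb.
Convert to per acre: 13.2 × 43.56 = 574.992 lb.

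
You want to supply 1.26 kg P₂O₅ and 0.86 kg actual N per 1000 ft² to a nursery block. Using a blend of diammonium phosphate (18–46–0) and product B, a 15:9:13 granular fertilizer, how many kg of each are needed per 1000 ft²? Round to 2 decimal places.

2.11 kg diammonium phosphate, 3.20 kg product B

Let a = kg of diammonium phosphate, b = kg of product B (per 1000 ft²).
P₂O₅: 0.46·a + 0.09·b = 1.26
N: 0.18·a + 0.15·b = 0.86
Solving simultaneously: a = 2.11364, b = 3.19697.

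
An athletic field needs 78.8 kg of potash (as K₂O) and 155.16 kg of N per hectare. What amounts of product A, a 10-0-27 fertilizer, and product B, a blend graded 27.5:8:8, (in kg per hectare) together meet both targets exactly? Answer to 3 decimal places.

139.731 kg product A, 513.407 kg product B

Per-hectare balance (a = product A, b = product B):
K₂O: 0.27·a + 0.08·b = 78.8
N: 0.1·a + 0.275·b = 155.16
Eliminate b: (row1) − 0.08/0.275·(row2) → 0.240909·a = 33.6625, so a = 139.7313.
Then b = (155.16 − 0.1·139.7313) / 0.275 = 513.4068.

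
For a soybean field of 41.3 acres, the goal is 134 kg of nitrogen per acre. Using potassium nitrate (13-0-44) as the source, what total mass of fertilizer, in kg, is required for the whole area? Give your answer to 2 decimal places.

Product per acre = 134 / 13% = 1030.77 kg.
Total product = 1030.77 × 41.3 = 42570.769 kg.

42570.77 kg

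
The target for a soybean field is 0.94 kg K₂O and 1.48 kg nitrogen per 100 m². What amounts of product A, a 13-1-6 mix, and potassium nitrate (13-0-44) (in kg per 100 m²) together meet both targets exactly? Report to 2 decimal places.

Let a = kg of product A, b = kg of potassium nitrate (per 100 m²).
K₂O: 0.06·a + 0.44·b = 0.94
N: 0.13·a + 0.13·b = 1.48
Eliminate b: (row1) − 0.44/0.13·(row2) → -0.38·a = -4.06923, so a = 10.7085.
Then b = (1.48 − 0.13·10.7085) / 0.13 = 0.676113.

10.71 kg product A, 0.68 kg potassium nitrate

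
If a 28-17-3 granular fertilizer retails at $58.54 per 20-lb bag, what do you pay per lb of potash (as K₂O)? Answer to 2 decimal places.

$97.57 per lb K₂O

K₂O in bag = 20 × 3% = 0.6 lb.
Cost per lb K₂O = $58.54 / 0.6 = $97.5667.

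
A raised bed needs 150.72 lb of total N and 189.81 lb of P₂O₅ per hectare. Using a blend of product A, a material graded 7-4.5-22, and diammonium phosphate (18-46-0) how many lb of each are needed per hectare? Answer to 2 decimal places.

1459.15 lb product A, 269.89 lb diammonium phosphate

Per-hectare balance (a = product A, b = diammonium phosphate):
N: 0.07·a + 0.18·b = 150.72
P₂O₅: 0.045·a + 0.46·b = 189.81
Eliminate a: (row1) − 0.07/0.045·(row2) → -0.535556·b = -144.54, so b = 269.888.
Back-substitute: a = (150.72 − 0.18·269.888) / 0.07 = 1459.145.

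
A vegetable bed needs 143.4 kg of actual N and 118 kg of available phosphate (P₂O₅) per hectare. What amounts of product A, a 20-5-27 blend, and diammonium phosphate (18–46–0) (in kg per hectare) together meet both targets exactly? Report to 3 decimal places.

Let a = kg of product A, b = kg of diammonium phosphate (per hectare).
N: 0.2·a + 0.18·b = 143.4
P₂O₅: 0.05·a + 0.46·b = 118
Solving simultaneously: a = 538.8434, b = 197.9518.

538.843 kg product A, 197.952 kg diammonium phosphate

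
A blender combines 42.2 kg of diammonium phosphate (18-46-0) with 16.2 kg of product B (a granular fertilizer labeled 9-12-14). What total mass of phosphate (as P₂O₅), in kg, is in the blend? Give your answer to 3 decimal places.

P₂O₅ mass = 46%×42.2 + 12%×16.2 = 21.356 kg.

21.356 kg P₂O₅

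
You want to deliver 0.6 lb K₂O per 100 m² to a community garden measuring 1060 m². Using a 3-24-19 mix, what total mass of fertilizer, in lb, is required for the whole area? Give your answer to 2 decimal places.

Product per 100 m² = 0.6 / 19% = 3.15789 lb.
Total product = 3.15789 × 1060 / 100 = 33.4737 lb.

33.47 lb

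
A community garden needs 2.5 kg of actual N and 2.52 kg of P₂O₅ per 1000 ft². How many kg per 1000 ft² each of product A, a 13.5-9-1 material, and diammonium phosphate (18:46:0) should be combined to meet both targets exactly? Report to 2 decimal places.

15.17 kg product A, 2.51 kg diammonium phosphate

Per-1000 ft² balance (a = product A, b = diammonium phosphate):
N: 0.135·a + 0.18·b = 2.5
P₂O₅: 0.09·a + 0.46·b = 2.52
Eliminate a: (row1) − 0.135/0.09·(row2) → -0.51·b = -1.28, so b = 2.5098.
Back-substitute: a = (2.5 − 0.18·2.5098) / 0.135 = 15.1721.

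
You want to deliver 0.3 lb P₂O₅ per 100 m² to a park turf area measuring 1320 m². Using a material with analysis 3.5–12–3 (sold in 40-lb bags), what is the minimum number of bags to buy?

Product per 100 m² = 0.3 / 12% = 2.5 lb.
Total product = 2.5 × 1320 / 100 = 33 lb.
Bags = ⌈33 / 40⌉ = 1.

1 bags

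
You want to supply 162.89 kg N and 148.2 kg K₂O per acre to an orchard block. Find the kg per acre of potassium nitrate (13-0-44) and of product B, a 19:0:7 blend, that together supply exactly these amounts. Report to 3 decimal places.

Let a = kg of potassium nitrate, b = kg of product B (per acre).
N: 0.13·a + 0.19·b = 162.89
K₂O: 0.44·a + 0.07·b = 148.2
From row1: a = (162.89 − 0.19·b) / 0.13.
Into row2: 0.44·(162.89 − 0.19·b)/0.13 + 0.07·b = 148.2 → b = 703.4309, a = 224.9087.

224.909 kg potassium nitrate, 703.431 kg product B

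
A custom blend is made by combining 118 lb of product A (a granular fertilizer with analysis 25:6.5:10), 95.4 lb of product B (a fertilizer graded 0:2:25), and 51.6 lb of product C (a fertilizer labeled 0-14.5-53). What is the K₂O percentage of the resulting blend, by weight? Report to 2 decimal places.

Total mass = 118 + 95.4 + 51.6 = 265 lb.
K₂O mass = 10%×118 + 25%×95.4 + 53%×51.6 = 62.998 lb.
% K₂O = 62.998 / 265 = 23.7728%.

23.77% K₂O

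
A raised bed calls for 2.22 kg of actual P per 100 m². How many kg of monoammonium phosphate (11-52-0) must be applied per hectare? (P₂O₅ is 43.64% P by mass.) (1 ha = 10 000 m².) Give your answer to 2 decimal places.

As P₂O₅: 2.22 / 0.4364 = 5.08708 kg per 100 m².
Product per 100 m² = 5.08708 / 52% = 9.78284 kg.
Convert to per hectare: 9.78284 × 100 = 978.284 kg.

978.28 kg of product per hectare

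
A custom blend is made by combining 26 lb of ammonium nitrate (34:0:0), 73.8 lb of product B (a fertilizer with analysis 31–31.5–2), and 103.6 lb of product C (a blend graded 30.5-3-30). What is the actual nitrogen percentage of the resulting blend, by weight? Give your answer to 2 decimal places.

Total mass = 26 + 73.8 + 103.6 = 203.4 lb.
N mass = 34%×26 + 31%×73.8 + 30.5%×103.6 = 63.316 lb.
% N = 63.316 / 203.4 = 31.1288%.

31.13% N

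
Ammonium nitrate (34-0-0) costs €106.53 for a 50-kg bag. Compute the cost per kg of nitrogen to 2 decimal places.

€6.27 per kg N

N in bag = 50 × 34% = 17 kg.
Cost per kg N = €106.53 / 17 = €6.2665.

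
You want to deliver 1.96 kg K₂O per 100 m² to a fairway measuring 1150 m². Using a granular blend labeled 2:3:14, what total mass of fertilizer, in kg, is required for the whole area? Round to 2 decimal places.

161.00 kg

Product per 100 m² = 1.96 / 14% = 14 kg.
Total product = 14 × 1150 / 100 = 161 kg.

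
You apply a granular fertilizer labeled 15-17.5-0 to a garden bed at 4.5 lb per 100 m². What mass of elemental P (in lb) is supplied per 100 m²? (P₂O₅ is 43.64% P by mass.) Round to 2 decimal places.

P₂O₅ per 100 m² = 4.5 × 17.5% = 0.7875 lb.
Elemental P = 0.7875 × 0.4364 = 0.343665 lb per 100 m².

0.34 lb P per hundred sq m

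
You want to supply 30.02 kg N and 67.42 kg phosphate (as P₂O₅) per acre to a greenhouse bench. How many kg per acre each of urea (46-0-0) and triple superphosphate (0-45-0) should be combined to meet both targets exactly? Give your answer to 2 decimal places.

Per-acre balance (a = urea, b = triple superphosphate):
N: 0.46·a + 0·b = 30.02
P₂O₅: 0·a + 0.45·b = 67.42
Solving simultaneously: a = 65.2609, b = 149.822.

65.26 kg urea, 149.82 kg triple superphosphate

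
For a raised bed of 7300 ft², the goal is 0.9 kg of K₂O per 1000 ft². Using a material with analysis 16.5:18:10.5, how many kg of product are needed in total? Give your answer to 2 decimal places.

62.57 kg

Product per 1000 ft² = 0.9 / 10.5% = 8.57143 kg.
Total product = 8.57143 × 7300 / 1000 = 62.5714 kg.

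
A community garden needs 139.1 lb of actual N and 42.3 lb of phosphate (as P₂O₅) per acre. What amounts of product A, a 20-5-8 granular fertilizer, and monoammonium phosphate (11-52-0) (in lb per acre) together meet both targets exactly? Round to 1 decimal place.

687.1 lb product A, 15.3 lb monoammonium phosphate

Per-acre balance (a = product A, b = monoammonium phosphate):
N: 0.2·a + 0.11·b = 139.1
P₂O₅: 0.05·a + 0.52·b = 42.3
Solving simultaneously: a = 687.096, b = 15.2792.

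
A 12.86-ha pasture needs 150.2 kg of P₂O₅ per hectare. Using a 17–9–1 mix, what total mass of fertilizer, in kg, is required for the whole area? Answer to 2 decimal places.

Product per hectare = 150.2 / 9% = 1668.89 kg.
Total product = 1668.89 × 12.86 = 21461.911 kg.

21461.91 kg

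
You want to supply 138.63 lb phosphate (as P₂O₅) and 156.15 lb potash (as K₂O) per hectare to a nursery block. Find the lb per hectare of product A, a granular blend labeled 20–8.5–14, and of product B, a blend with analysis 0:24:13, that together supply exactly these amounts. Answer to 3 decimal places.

Per-hectare balance (a = product A, b = product B):
P₂O₅: 0.085·a + 0.24·b = 138.63
K₂O: 0.14·a + 0.13·b = 156.15
From row1: a = (138.63 − 0.24·b) / 0.085.
Into row2: 0.14·(138.63 − 0.24·b)/0.085 + 0.13·b = 156.15 → b = 272.08204, a = 862.7095.

862.710 lb product A, 272.082 lb product B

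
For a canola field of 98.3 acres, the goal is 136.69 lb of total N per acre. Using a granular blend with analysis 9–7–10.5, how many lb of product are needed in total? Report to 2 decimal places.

149295.86 lb

Product per acre = 136.69 / 9% = 1518.78 lb.
Total product = 1518.78 × 98.3 = 149295.856 lb.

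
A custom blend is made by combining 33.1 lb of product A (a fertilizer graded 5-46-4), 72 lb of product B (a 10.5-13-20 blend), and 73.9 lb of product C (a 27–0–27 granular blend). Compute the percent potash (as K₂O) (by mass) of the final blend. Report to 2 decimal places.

Total mass = 33.1 + 72 + 73.9 = 179 lb.
K₂O mass = 4%×33.1 + 20%×72 + 27%×73.9 = 35.677 lb.
% K₂O = 35.677 / 179 = 19.9313%.

19.93% K₂O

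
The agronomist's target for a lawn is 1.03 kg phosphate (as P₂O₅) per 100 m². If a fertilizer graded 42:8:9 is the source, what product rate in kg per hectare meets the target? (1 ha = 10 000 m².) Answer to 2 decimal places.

Product per 100 m² = 1.03 / 8% = 12.875 kg.
Convert to per hectare: 12.875 × 100 = 1287.5 kg.

1287.50 kg of product per hectare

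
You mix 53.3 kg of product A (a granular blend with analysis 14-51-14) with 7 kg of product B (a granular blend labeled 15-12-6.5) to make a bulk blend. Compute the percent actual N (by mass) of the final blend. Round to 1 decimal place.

Total mass = 53.3 + 7 = 60.3 kg.
N mass = 14%×53.3 + 15%×7 = 8.512 kg.
% N = 8.512 / 60.3 = 14.1161%.

14.1% N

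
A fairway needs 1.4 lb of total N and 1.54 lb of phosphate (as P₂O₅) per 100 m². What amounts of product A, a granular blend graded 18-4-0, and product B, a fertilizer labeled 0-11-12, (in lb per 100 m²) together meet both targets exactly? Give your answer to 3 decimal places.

Let a = lb of product A, b = lb of product B (per 100 m²).
N: 0.18·a + 0·b = 1.4
P₂O₅: 0.04·a + 0.11·b = 1.54
Eliminate b: (row1) − 0/0.11·(row2) → 0.18·a = 1.4, so a = 7.77778.
Then b = (1.54 − 0.04·7.77778) / 0.11 = 11.1717.

7.778 lb product A, 11.172 lb product B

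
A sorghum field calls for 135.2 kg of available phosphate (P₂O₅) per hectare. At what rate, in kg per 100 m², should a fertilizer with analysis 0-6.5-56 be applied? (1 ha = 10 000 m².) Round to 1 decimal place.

20.8 kg of product per hundred sq m

Product per hectare = 135.2 / 6.5% = 2080 kg.
Convert to per 100 m²: 2080 × 0.01 = 20.8 kg.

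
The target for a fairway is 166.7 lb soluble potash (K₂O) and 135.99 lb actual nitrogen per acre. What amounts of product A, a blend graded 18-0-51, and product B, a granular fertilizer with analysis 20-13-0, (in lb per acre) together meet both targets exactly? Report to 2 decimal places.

Let a = lb of product A, b = lb of product B (per acre).
K₂O: 0.51·a + 0·b = 166.7
N: 0.18·a + 0.2·b = 135.99
Solving simultaneously: a = 326.863, b = 385.774.

326.86 lb product A, 385.77 lb product B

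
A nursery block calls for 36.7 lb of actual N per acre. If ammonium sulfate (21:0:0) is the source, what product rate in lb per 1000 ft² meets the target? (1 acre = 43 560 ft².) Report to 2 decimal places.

Product per acre = 36.7 / 21% = 174.762 lb.
Convert to per 1000 ft²: 174.762 × 0.0229568 = 4.01198 lb.

4.01 lb of product per thousand sq ft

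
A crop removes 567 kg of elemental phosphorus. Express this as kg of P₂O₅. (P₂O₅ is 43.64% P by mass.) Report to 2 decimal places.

P₂O₅ = 567 / 0.4364 = 1299.267 kg.

1299.27 kg P₂O₅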